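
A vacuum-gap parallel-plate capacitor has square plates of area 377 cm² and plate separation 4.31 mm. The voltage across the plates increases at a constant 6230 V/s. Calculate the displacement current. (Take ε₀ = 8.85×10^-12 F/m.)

E = V/d so dE/dt = (dV/dt)/d = 1.445×10^6 V/(m·s), and I_d = ε₀ A dE/dt = (8.85×10^-12)(0.0377)(1.445×10^6) = 4.82×10^-7 A.

4.82×10^-7 A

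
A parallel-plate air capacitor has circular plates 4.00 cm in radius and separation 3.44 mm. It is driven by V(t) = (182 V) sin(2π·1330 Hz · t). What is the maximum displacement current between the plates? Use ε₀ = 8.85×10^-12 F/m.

1.97×10^-5 A

The displacement current equals the conduction current C dV/dt, which peaks at C V₀ ω.
With C = ε₀A/d = (8.85×10^-12)(5.027×10^-3)/(3.44×10^-3) = 1.293×10^-11 F and ω = 2πf = 8357 rad/s, I_d,max = (1.293×10^-11)(182)(8357) = 1.97×10^-5 A.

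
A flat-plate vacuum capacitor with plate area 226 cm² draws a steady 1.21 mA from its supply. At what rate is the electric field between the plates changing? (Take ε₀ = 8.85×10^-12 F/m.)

The displacement current between the plates equals the conduction current, I_d = 1.21 mA.
Then dE/dt = I_d/(ε₀A) = 6.05×10^9 V/(m·s).

6.05×10^9 V/(m·s)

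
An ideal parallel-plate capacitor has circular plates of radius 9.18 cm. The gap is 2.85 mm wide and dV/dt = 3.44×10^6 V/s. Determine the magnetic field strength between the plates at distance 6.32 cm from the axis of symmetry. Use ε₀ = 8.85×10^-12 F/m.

4.24×10^-10 T

With E = V/d, dE/dt = 1.207×10^9 V/(m·s) and πR² = 0.02647 m², giving I_d = ε₀ πR² dE/dt = 2.828×10^-4 A.
An Ampèrian loop of radius r encloses a fraction (r/R)² of I_d. Then B·2πr = μ₀ I_d (r/R)², giving B = μ₀ I_d r/(2πR²) = 4.24×10^-10 T.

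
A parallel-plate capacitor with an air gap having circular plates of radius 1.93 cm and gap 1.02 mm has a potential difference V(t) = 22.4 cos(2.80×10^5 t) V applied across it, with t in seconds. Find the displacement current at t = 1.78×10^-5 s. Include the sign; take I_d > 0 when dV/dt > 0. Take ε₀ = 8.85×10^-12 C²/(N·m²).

dE/dt = (V₀ω/d)·−sin(ωt) with ωt = 4.984 rad: (22.4)(2.80×10^5)(0.9633)/(1.02×10^-3) = 5.923×10^9 V/(m·s).
I_d = ε₀ A dE/dt = (8.85×10^-12)(1.170×10^-3)(5.923×10^9) = 6.13×10^-5 A.

6.13×10^-5 A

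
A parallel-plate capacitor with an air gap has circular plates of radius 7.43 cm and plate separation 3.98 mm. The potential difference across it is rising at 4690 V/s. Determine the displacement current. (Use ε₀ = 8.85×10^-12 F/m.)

1.81×10^-7 A

E = V/d so dE/dt = (dV/dt)/d = 1.178×10^6 V/(m·s), and I_d = ε₀ A dE/dt = (8.85×10^-12)(0.01734)(1.178×10^6) = 1.81×10^-7 A.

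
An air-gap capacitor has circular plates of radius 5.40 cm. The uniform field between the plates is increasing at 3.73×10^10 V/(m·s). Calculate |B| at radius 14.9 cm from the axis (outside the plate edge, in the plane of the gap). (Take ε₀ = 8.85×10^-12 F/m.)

4.06×10^-9 T

Through the whole plate area (πR² = 9.161×10^-3 m²), I_d = ε₀ πR² dE/dt = 3.024×10^-3 A.
Outside the plates the loop encloses all of I_d, so B·2πr = μ₀ I_d and B = 4.06×10^-9 T.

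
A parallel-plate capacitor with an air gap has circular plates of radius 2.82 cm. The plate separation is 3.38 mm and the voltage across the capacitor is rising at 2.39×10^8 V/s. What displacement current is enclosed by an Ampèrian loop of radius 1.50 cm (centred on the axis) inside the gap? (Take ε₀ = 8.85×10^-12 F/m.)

dE/dt = (dV/dt)/d = 7.071×10^10 V/(m·s); I_d = ε₀(πR²)(dE/dt) = (8.85×10^-12)(2.498×10^-3)(7.071×10^10) = 1.563×10^-3 A.
Since J_d is uniform, the enclosed fraction is (r/R)² = 0.2829, giving I_d,enc = 4.42×10^-4 A.

4.42×10^-4 A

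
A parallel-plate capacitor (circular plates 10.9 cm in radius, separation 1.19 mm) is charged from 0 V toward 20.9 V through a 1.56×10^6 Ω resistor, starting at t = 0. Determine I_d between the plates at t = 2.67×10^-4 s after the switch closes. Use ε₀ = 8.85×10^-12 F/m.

C = ε₀A/d = (8.85×10^-12)(0.03733)/(1.19×10^-3) = 2.776×10^-10 F and τ = RC = 4.331×10^-4 s. I_d in the gap equals the RC charging current.
I_d(t) = (V₀/R) e^(−t/τ) = 1.340×10^-5 · e^(−0.6165) = 7.23×10^-6 A.

7.23×10^-6 A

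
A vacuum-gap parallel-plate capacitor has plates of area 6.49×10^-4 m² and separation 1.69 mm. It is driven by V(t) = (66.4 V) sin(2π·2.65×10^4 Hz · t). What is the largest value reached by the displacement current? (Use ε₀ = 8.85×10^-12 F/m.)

3.76×10^-5 A

The displacement current equals the conduction current C dV/dt, which peaks at C V₀ ω.
With C = ε₀A/d = (8.85×10^-12)(6.49×10^-4)/(1.69×10^-3) = 3.399×10^-12 F and ω = 2πf = 1.665×10^5 rad/s, I_d,max = (3.399×10^-12)(66.4)(1.665×10^5) = 3.76×10^-5 A.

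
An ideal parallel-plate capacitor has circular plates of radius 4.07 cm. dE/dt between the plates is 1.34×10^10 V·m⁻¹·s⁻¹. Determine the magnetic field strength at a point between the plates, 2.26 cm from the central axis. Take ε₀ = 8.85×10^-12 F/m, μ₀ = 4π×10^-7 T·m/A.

Total displacement current: I_d = ε₀(πR²)(dE/dt) = (8.85×10^-12)(5.204×10^-3)(1.34×10^10) = 6.171×10^-4 A.
∮B·dl = μ₀ I_d,enc with I_d,enc = I_d r²/R² = 1.903×10^-4 A; so B = μ₀ I_d,enc/(2πr) = 1.68×10^-9 T.

1.68×10^-9 T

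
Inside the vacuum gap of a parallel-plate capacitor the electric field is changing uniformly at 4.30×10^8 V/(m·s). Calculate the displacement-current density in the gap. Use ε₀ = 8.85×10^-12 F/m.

3.81×10^-3 A/m²

J_d = ε₀ dE/dt = (8.85×10^-12)(4.30×10^8) = 3.81×10^-3 A/m².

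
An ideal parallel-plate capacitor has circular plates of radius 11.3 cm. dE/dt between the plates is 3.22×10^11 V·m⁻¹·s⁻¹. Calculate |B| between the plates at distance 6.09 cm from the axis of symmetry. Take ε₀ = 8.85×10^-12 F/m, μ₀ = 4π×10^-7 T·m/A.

1.09×10^-7 T

Through the whole plate area (πR² = 0.04011 m²), I_d = ε₀ πR² dE/dt = 0.1143 A.
An Ampèrian loop of radius r encloses a fraction (r/R)² of I_d. Then B·2πr = μ₀ I_d (r/R)², giving B = μ₀ I_d r/(2πR²) = 1.09×10^-7 T.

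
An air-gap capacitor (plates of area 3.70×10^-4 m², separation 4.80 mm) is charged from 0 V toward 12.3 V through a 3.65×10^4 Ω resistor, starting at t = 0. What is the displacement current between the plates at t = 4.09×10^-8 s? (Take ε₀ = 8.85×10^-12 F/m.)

C = ε₀A/d = (8.85×10^-12)(3.70×10^-4)/(4.80×10^-3) = 6.822×10^-13 F, so τ = RC = 2.490×10^-8 s.
The conduction current is I(t) = (V₀/R) e^(−t/τ), and the displacement current between the plates equals it.
t/τ = 1.643; I_d = (12.3/3.65×10^4) · e^(−1.643) = (3.370×10^-4)(0.1934) = 6.52×10^-5 A.

6.52×10^-5 A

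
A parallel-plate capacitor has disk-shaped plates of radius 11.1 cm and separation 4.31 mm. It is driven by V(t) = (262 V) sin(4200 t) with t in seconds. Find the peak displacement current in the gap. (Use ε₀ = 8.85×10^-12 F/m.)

C = ε₀A/d = (8.85×10^-12)(0.03871)/(4.31×10^-3) = 7.949×10^-11 F; ω = 4200 rad/s.
I_d = C dV/dt, so |I_d|_max = C V₀ ω = (7.949×10^-11)(262)(4200) = 8.75×10^-5 A.

8.75×10^-5 A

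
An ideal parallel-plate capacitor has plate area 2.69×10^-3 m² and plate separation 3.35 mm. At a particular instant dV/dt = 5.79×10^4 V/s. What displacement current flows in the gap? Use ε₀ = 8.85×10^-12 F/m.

C = ε₀A/d = (8.85×10^-12)(2.69×10^-3)/(3.35×10^-3) = 7.106×10^-12 F.
I_d = C dV/dt = (7.106×10^-12)(5.79×10^4) = 4.11×10^-7 A.

4.11×10^-7 A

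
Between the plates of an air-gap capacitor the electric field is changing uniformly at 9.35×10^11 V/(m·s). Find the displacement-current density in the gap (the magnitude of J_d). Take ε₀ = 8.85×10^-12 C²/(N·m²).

8.27 A/m²

J_d = ε₀ dE/dt = (8.85×10^-12)(9.35×10^11) = 8.27 A/m².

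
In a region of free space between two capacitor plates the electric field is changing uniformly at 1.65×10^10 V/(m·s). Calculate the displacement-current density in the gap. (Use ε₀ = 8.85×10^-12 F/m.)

J_d = ε₀ ∂E/∂t, so J_d = 0.146 A/m².

0.146 A/m²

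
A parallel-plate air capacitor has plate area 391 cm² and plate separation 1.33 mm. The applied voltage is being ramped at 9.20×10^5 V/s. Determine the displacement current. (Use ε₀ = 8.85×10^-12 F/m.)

2.39×10^-4 A

The displacement current equals the charging current C dV/dt. With C = ε₀A/d = (8.85×10^-12)(0.0391)/(1.33×10^-3) = 2.602×10^-10 F, I_d = (2.602×10^-10)(9.20×10^5) = 2.39×10^-4 A.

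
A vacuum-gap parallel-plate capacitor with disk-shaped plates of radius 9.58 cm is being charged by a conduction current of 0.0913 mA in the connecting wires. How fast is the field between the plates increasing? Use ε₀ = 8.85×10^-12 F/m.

By continuity, I_d in the gap equals the 0.0913 mA flowing in the wire.
Inverting I_d = ε₀ A dE/dt gives dE/dt = 9.13×10^-5 / (8.85×10^-12 · 0.02883) = 3.58×10^8 V/(m·s).

3.58×10^8 V/(m·s)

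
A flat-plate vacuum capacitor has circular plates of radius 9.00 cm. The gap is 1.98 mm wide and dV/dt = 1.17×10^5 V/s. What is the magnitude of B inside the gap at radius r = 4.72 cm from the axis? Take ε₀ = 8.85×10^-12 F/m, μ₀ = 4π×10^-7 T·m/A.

dE/dt = (dV/dt)/d = 5.909×10^7 V/(m·s); I_d = ε₀(πR²)(dE/dt) = (8.85×10^-12)(0.02545)(5.909×10^7) = 1.331×10^-5 A.
An Ampèrian loop of radius r encloses a fraction (r/R)² of I_d. Then B·2πr = μ₀ I_d (r/R)², giving B = μ₀ I_d r/(2πR²) = 1.55×10^-11 T.

1.55×10^-11 T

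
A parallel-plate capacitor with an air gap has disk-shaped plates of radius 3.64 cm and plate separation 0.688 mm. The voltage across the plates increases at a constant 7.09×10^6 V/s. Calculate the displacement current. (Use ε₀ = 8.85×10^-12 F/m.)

E = V/d so dE/dt = (dV/dt)/d = 1.031×10^10 V/(m·s), and I_d = ε₀ A dE/dt = (8.85×10^-12)(4.162×10^-3)(1.031×10^10) = 3.80×10^-4 A.

3.80×10^-4 A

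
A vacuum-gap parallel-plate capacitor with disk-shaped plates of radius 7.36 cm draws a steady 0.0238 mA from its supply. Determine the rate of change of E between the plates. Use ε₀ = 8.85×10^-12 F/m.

1.58×10^8 V/(m·s)

Charge continuity gives I_d = I = 2.38×10^-5 A between the plates.
Inverting I_d = ε₀ A dE/dt gives dE/dt = 2.38×10^-5 / (8.85×10^-12 · 0.01702) = 1.58×10^8 V/(m·s).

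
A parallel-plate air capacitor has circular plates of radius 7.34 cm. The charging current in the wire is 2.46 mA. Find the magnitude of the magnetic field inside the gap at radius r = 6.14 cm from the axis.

No conduction current crosses the gap, so I_d there equals the 2.46×10^-3 A in the leads.
An Ampèrian loop of radius r encloses a fraction (r/R)² of I_d. Then B·2πr = μ₀ I_d (r/R)², giving B = μ₀ I_d r/(2πR²) = 5.61×10^-9 T.

5.61×10^-9 T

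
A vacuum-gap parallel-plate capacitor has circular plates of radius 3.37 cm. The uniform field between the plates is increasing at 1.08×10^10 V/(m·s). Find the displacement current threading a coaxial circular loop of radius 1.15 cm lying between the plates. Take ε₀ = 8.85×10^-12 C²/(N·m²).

3.97×10^-5 A

Total displacement current: I_d = ε₀(πR²)(dE/dt) = (8.85×10^-12)(3.568×10^-3)(1.08×10^10) = 3.410×10^-4 A.
Since J_d is uniform, the enclosed fraction is (r/R)² = 0.1164, giving I_d,enc = 3.97×10^-5 A.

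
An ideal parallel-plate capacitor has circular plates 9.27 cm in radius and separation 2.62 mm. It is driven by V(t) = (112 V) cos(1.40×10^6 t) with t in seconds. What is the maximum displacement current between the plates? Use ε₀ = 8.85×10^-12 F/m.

0.0143 A

The displacement current equals the conduction current C dV/dt, which peaks at C V₀ ω.
With C = ε₀A/d = (8.85×10^-12)(0.02700)/(2.62×10^-3) = 9.120×10^-11 F and ω = 1.40×10^6 rad/s, I_d,max = (9.120×10^-11)(112)(1.40×10^6) = 0.0143 A.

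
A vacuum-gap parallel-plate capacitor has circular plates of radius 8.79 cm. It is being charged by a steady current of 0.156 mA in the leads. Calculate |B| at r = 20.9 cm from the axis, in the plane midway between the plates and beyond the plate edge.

No conduction current crosses the gap, so I_d there equals the 1.56×10^-4 A in the leads.
Outside the plates the loop encloses all of I_d, so B·2πr = μ₀ I_d and B = 1.49×10^-10 T.

1.49×10^-10 T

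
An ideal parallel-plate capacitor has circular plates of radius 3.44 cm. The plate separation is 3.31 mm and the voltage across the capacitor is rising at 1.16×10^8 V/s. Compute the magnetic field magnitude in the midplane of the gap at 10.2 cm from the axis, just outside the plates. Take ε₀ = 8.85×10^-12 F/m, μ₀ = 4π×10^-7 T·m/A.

dE/dt = (dV/dt)/d = 3.505×10^10 V/(m·s); I_d = ε₀(πR²)(dE/dt) = (8.85×10^-12)(3.718×10^-3)(3.505×10^10) = 1.153×10^-3 A.
For r ≥ R the full I_d is enclosed: B = μ₀ I_d/(2πr) = (4π×10^-7)(1.153×10^-3)/(2π·0.102) = 2.26×10^-9 T.

2.26×10^-9 T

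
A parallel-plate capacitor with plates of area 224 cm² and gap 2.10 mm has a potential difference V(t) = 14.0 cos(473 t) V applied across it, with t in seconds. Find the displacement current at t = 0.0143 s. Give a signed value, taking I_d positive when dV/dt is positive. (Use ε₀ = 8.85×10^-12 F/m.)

-2.89×10^-7 A

C = ε₀A/d = (8.85×10^-12)(0.0224)/(2.10×10^-3) = 9.440×10^-11 F. dV/dt = V₀ω·−sin(ωt); at ωt = 6.7639 rad this factor is -0.4624.
I_d = C dV/dt = (9.440×10^-11)(14.0)(473)(-0.4624) = -2.89×10^-7 A.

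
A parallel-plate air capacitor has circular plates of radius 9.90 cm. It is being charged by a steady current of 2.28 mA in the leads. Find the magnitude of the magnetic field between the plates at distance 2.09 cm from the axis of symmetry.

No conduction current crosses the gap, so I_d there equals the 2.28×10^-3 A in the leads.
An Ampèrian loop of radius r encloses a fraction (r/R)² of I_d. Then B·2πr = μ₀ I_d (r/R)², giving B = μ₀ I_d r/(2πR²) = 9.72×10^-10 T.

9.72×10^-10 T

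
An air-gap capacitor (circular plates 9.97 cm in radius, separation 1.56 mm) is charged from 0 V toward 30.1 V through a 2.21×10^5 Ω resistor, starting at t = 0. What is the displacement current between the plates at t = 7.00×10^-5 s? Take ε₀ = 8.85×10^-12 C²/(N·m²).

2.28×10^-5 A

C = ε₀A/d = (8.85×10^-12)(0.03123)/(1.56×10^-3) = 1.772×10^-10 F and τ = RC = 3.916×10^-5 s. I_d in the gap equals the RC charging current.
I_d(t) = (V₀/R) e^(−t/τ) = 1.362×10^-4 · e^(−1.788) = 2.28×10^-5 A.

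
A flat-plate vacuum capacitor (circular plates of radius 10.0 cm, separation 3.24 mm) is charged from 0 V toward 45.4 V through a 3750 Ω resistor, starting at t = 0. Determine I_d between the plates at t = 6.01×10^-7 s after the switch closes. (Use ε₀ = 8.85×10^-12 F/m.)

With C = ε₀A/d = (8.85×10^-12)(0.03142)/(3.24×10^-3) = 8.582×10^-11 F, the time constant is τ = RC = 3.218×10^-7 s, so t/τ = 1.868 and e^(−t/τ) = 0.1544.
I_d = I_cond = (V₀/R) e^(−t/τ) = (0.01211)(0.1544) = 1.87×10^-3 A.

1.87×10^-3 A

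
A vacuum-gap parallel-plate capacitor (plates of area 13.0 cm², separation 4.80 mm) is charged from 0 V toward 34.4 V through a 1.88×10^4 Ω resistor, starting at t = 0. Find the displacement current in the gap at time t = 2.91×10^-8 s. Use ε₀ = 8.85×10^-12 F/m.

9.59×10^-4 A

With C = ε₀A/d = (8.85×10^-12)(1.30×10^-3)/(4.80×10^-3) = 2.397×10^-12 F, the time constant is τ = RC = 4.506×10^-8 s, so t/τ = 0.6458 and e^(−t/τ) = 0.5242.
I_d = I_cond = (V₀/R) e^(−t/τ) = (1.830×10^-3)(0.5242) = 9.59×10^-4 A.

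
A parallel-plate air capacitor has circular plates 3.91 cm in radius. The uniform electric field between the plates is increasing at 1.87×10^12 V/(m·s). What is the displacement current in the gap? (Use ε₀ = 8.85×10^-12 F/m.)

0.0795 A

With a uniform field, Φ_E = EA, so I_d = ε₀ A dE/dt = 0.0795 A.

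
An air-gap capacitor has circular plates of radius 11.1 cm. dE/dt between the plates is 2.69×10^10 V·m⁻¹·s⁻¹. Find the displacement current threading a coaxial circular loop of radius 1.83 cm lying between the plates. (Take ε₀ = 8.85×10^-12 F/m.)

2.50×10^-4 A

Through the whole plate area (πR² = 0.03871 m²), I_d = ε₀ πR² dE/dt = 9.215×10^-3 A.
The field is uniform, so I_d,enc = I_d (r/R)² = (9.215×10^-3)(1.83/11.1)² = 2.50×10^-4 A.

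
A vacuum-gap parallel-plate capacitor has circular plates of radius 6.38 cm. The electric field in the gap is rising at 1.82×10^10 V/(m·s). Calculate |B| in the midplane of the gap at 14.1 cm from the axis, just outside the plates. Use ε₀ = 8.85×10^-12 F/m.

2.92×10^-9 T

I_d = ε₀ dΦ_E/dt = ε₀ πR² (dE/dt) = (8.85×10^-12)(0.01279)(1.82×10^10) = 2.060×10^-3 A through the full plate area.
For r ≥ R the full I_d is enclosed: B = μ₀ I_d/(2πr) = (4π×10^-7)(2.060×10^-3)/(2π·0.141) = 2.92×10^-9 T.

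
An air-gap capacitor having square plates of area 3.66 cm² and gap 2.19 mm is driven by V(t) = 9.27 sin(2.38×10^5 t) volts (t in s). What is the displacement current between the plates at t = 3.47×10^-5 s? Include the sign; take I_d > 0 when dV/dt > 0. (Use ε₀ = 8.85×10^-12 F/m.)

dV/dt = (9.27)(2.38×10^5)·cos(8.2586) = -8.685×10^5 V/s.
I_d = C dV/dt with C = ε₀A/d = (8.85×10^-12)(3.66×10^-4)/(2.19×10^-3) = 1.479×10^-12 F, so I_d = (1.479×10^-12)(-8.685×10^5) = -1.28×10^-6 A.

-1.28×10^-6 A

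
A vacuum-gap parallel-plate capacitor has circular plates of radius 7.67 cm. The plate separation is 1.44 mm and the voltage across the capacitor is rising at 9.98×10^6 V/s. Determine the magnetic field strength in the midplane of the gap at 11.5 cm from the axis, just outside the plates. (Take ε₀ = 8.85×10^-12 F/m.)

1.97×10^-9 T

dE/dt = (dV/dt)/d = 6.931×10^9 V/(m·s); I_d = ε₀(πR²)(dE/dt) = (8.85×10^-12)(0.01848)(6.931×10^9) = 1.134×10^-3 A.
For r ≥ R the full I_d is enclosed: B = μ₀ I_d/(2πr) = (4π×10^-7)(1.134×10^-3)/(2π·0.115) = 1.97×10^-9 T.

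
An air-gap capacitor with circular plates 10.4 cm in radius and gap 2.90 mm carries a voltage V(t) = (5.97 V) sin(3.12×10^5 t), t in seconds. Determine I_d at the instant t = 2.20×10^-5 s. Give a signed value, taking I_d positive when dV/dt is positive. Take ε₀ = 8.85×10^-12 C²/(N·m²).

dV/dt = (5.97)(3.12×10^5)·cos(6.864) = 1.557×10^6 V/s.
I_d = C dV/dt with C = ε₀A/d = (8.85×10^-12)(0.03398)/(2.90×10^-3) = 1.037×10^-10 F, so I_d = (1.037×10^-10)(1.557×10^6) = 1.61×10^-4 A.

1.61×10^-4 A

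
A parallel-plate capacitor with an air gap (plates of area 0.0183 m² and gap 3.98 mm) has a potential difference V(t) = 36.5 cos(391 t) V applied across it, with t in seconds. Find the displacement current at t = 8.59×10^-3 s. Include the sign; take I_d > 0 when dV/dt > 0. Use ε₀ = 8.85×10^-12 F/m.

dV/dt = (36.5)(391)·−sin(3.35869) = 3074 V/s.
I_d = C dV/dt with C = ε₀A/d = (8.85×10^-12)(0.0183)/(3.98×10^-3) = 4.069×10^-11 F, so I_d = (4.069×10^-11)(3074) = 1.25×10^-7 A.

1.25×10^-7 A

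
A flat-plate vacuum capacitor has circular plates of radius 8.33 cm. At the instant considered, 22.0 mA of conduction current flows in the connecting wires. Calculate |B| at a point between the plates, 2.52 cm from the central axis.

Between the plates the displacement current equals the wire current: I_d = 22.0 mA = 0.0220 A.
An Ampèrian loop of radius r encloses a fraction (r/R)² of I_d. Then B·2πr = μ₀ I_d (r/R)², giving B = μ₀ I_d r/(2πR²) = 1.60×10^-8 T.

1.60×10^-8 T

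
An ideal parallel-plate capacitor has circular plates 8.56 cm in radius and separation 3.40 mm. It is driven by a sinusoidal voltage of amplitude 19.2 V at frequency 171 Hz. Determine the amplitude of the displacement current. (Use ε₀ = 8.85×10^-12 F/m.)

The displacement current equals the conduction current C dV/dt, which peaks at C V₀ ω.
With C = ε₀A/d = (8.85×10^-12)(0.02302)/(3.40×10^-3) = 5.992×10^-11 F and ω = 2πf = 1074 rad/s, I_d,max = (5.992×10^-11)(19.2)(1074) = 1.24×10^-6 A.

1.24×10^-6 A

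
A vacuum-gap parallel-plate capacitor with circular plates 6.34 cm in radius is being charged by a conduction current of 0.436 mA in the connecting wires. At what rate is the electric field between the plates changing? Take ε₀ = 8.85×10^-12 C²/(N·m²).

Charge continuity gives I_d = I = 4.36×10^-4 A between the plates.
Since I_d = ε₀ A dE/dt, dE/dt = I_d/(ε₀A) = (4.36×10^-4)/((8.85×10^-12)(0.01263)) = 3.90×10^9 V/(m·s).

3.90×10^9 V/(m·s)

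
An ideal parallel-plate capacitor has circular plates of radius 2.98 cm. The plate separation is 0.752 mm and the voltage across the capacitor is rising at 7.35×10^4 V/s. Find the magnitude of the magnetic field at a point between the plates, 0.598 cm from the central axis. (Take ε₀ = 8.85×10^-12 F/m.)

I_d = C dV/dt with C = ε₀πR²/d = 3.283×10^-11 F, so I_d = (3.283×10^-11)(7.35×10^4) = 2.413×10^-6 A.
For r < R the Ampère–Maxwell law gives B(2πr) = μ₀ I_d (r²/R²), so B = μ₀ I_d r/(2πR²) = (4π×10^-7)(2.413×10^-6)(5.98×10^-3)/(2π·0.0298²) = 3.25×10^-12 T.

3.25×10^-12 T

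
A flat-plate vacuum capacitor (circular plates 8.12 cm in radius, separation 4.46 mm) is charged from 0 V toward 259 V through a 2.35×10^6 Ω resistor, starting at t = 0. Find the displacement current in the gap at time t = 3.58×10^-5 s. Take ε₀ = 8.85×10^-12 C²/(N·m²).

C = ε₀A/d = (8.85×10^-12)(0.02071)/(4.46×10^-3) = 4.109×10^-11 F, so τ = RC = 9.656×10^-5 s.
The conduction current is I(t) = (V₀/R) e^(−t/τ), and the displacement current between the plates equals it.
t/τ = 0.3708; I_d = (259/2.35×10^6) · e^(−0.3708) = (1.102×10^-4)(0.6902) = 7.61×10^-5 A.

7.61×10^-5 A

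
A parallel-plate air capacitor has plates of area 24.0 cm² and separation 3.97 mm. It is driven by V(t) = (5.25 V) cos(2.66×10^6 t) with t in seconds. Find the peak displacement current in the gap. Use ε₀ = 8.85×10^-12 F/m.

C = ε₀A/d = (8.85×10^-12)(2.40×10^-3)/(3.97×10^-3) = 5.350×10^-12 F; ω = 2.66×10^6 rad/s.
I_d = C dV/dt, so |I_d|_max = C V₀ ω = (5.350×10^-12)(5.25)(2.66×10^6) = 7.47×10^-5 A.

7.47×10^-5 A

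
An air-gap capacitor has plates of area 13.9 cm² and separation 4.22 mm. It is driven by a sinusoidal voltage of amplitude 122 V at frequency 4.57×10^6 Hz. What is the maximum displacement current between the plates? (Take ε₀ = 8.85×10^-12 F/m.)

0.0102 A

C = ε₀A/d = (8.85×10^-12)(1.39×10^-3)/(4.22×10^-3) = 2.915×10^-12 F; ω = 2πf = 2.871×10^7 rad/s.
I_d = C dV/dt, so |I_d|_max = C V₀ ω = (2.915×10^-12)(122)(2.871×10^7) = 0.0102 A.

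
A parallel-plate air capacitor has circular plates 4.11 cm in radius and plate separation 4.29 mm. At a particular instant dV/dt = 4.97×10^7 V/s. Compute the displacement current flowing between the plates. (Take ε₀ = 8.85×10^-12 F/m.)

C = ε₀A/d = (8.85×10^-12)(5.307×10^-3)/(4.29×10^-3) = 1.095×10^-11 F.
I_d = C dV/dt = (1.095×10^-11)(4.97×10^7) = 5.44×10^-4 A.

5.44×10^-4 A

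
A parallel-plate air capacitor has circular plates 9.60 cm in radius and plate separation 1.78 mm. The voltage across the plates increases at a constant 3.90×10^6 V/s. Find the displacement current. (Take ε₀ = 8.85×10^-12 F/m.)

C = ε₀A/d = (8.85×10^-12)(0.02895)/(1.78×10^-3) = 1.439×10^-10 F.
I_d = C dV/dt = (1.439×10^-10)(3.90×10^6) = 5.61×10^-4 A.

5.61×10^-4 A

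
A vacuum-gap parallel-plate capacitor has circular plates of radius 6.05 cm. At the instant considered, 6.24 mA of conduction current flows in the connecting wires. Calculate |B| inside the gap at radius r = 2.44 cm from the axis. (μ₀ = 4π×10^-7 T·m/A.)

Between the plates the displacement current equals the wire current: I_d = 6.24 mA = 6.24×10^-3 A.
For r < R the Ampère–Maxwell law gives B(2πr) = μ₀ I_d (r²/R²), so B = μ₀ I_d r/(2πR²) = (4π×10^-7)(6.24×10^-3)(0.0244)/(2π·0.0605²) = 8.32×10^-9 T.

8.32×10^-9 T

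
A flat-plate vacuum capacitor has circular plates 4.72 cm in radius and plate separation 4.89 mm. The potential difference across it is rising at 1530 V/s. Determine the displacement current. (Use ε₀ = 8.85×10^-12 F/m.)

1.94×10^-8 A

C = ε₀A/d = (8.85×10^-12)(6.999×10^-3)/(4.89×10^-3) = 1.267×10^-11 F.
I_d = C dV/dt = (1.267×10^-11)(1530) = 1.94×10^-8 A.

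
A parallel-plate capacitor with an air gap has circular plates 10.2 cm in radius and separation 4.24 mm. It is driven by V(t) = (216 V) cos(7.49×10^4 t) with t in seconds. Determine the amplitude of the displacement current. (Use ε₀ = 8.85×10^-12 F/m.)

The displacement current equals the conduction current C dV/dt, which peaks at C V₀ ω.
With C = ε₀A/d = (8.85×10^-12)(0.03269)/(4.24×10^-3) = 6.823×10^-11 F and ω = 7.49×10^4 rad/s, I_d,max = (6.823×10^-11)(216)(7.49×10^4) = 1.10×10^-3 A.

1.10×10^-3 A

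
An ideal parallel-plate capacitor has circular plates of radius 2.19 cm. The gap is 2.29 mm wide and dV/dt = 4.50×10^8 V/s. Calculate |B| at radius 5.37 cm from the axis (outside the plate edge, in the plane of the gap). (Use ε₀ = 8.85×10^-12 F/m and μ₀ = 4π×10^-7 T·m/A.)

With E = V/d, dE/dt = 1.965×10^11 V/(m·s) and πR² = 1.507×10^-3 m², giving I_d = ε₀ πR² dE/dt = 2.621×10^-3 A.
Outside the plates the loop encloses all of I_d, so B·2πr = μ₀ I_d and B = 9.76×10^-9 T.

9.76×10^-9 T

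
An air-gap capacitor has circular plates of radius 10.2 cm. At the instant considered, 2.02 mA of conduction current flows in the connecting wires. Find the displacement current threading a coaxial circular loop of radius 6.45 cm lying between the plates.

8.08×10^-4 A

No conduction current crosses the gap, so I_d there equals the 2.02×10^-3 A in the leads.
The field is uniform, so I_d,enc = I_d (r/R)² = (2.02×10^-3)(6.45/10.2)² = 8.08×10^-4 A.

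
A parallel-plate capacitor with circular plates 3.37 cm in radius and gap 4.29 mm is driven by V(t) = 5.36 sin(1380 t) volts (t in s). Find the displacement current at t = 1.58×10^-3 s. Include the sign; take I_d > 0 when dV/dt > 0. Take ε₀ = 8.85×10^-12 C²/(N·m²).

dE/dt = (V₀ω/d)·cos(ωt) with ωt = 2.1804 rad: (5.36)(1380)(-0.5725)/(4.29×10^-3) = -9.871×10^5 V/(m·s).
I_d = ε₀ A dE/dt = (8.85×10^-12)(3.568×10^-3)(-9.871×10^5) = -3.12×10^-8 A.

-3.12×10^-8 A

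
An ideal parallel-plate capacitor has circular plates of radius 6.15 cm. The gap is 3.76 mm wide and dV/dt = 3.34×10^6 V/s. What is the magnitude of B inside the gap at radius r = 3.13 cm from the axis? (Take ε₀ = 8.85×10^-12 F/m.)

1.55×10^-10 T

With E = V/d, dE/dt = 8.883×10^8 V/(m·s) and πR² = 0.01188 m², giving I_d = ε₀ πR² dE/dt = 9.339×10^-5 A.
For r < R the Ampère–Maxwell law gives B(2πr) = μ₀ I_d (r²/R²), so B = μ₀ I_d r/(2πR²) = (4π×10^-7)(9.339×10^-5)(0.0313)/(2π·0.0615²) = 1.55×10^-10 T.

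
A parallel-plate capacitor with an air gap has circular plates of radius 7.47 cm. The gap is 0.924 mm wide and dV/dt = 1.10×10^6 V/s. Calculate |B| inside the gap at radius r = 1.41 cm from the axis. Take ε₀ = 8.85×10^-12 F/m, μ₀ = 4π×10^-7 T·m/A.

9.33×10^-11 T

dE/dt = (dV/dt)/d = 1.190×10^9 V/(m·s); I_d = ε₀(πR²)(dE/dt) = (8.85×10^-12)(0.01753)(1.190×10^9) = 1.846×10^-4 A.
An Ampèrian loop of radius r encloses a fraction (r/R)² of I_d. Then B·2πr = μ₀ I_d (r/R)², giving B = μ₀ I_d r/(2πR²) = 9.33×10^-11 T.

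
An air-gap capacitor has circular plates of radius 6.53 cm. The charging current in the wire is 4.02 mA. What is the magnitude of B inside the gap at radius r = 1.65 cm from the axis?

3.11×10^-9 T

No conduction current crosses the gap, so I_d there equals the 4.02×10^-3 A in the leads.
∮B·dl = μ₀ I_d,enc with I_d,enc = I_d r²/R² = 2.567×10^-4 A; so B = μ₀ I_d,enc/(2πr) = 3.11×10^-9 T.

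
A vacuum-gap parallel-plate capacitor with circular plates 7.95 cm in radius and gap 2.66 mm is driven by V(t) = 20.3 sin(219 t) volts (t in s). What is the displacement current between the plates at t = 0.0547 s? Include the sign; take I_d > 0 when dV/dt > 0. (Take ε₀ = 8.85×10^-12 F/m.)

2.45×10^-7 A

C = ε₀A/d = (8.85×10^-12)(0.01986)/(2.66×10^-3) = 6.608×10^-11 F. dV/dt = V₀ω·cos(ωt); at ωt = 11.9793 rad this factor is 0.8326.
I_d = C dV/dt = (6.608×10^-11)(20.3)(219)(0.8326) = 2.45×10^-7 A.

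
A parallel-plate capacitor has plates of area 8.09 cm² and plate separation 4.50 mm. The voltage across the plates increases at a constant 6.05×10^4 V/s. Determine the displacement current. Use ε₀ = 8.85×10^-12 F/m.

9.63×10^-8 A

The displacement current equals the charging current C dV/dt. With C = ε₀A/d = (8.85×10^-12)(8.09×10^-4)/(4.50×10^-3) = 1.591×10^-12 F, I_d = (1.591×10^-12)(6.05×10^4) = 9.63×10^-8 A.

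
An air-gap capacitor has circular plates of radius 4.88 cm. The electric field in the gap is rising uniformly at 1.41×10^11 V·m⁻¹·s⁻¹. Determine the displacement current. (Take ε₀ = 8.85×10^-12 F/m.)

With a uniform field, Φ_E = EA, so I_d = ε₀ A dE/dt = 9.34×10^-3 A.

9.34×10^-3 A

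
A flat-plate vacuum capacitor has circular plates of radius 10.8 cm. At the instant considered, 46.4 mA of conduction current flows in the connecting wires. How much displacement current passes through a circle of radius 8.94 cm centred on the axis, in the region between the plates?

0.0318 A

No conduction current crosses the gap, so I_d there equals the 0.0464 A in the leads.
The field is uniform, so I_d,enc = I_d (r/R)² = (0.0464)(8.94/10.8)² = 0.0318 A.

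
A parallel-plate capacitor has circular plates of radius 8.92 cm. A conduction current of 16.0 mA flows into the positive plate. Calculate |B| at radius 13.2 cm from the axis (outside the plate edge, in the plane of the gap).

Between the plates the displacement current equals the wire current: I_d = 16.0 mA = 0.0160 A.
Outside the plates the loop encloses all of I_d, so B·2πr = μ₀ I_d and B = 2.42×10^-8 T.

2.42×10^-8 T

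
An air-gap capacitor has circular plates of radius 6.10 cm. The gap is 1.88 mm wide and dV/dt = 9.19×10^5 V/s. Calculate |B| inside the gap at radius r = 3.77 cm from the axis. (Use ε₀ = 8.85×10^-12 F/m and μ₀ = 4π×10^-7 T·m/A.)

1.02×10^-10 T

I_d = C dV/dt with C = ε₀πR²/d = 5.503×10^-11 F, so I_d = (5.503×10^-11)(9.19×10^5) = 5.057×10^-5 A.
For r < R the Ampère–Maxwell law gives B(2πr) = μ₀ I_d (r²/R²), so B = μ₀ I_d r/(2πR²) = (4π×10^-7)(5.057×10^-5)(0.0377)/(2π·0.0610²) = 1.02×10^-10 T.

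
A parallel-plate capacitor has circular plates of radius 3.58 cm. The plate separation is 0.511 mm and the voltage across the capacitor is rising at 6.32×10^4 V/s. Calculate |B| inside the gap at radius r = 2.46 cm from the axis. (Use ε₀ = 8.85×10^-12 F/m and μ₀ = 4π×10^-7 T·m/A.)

dE/dt = (dV/dt)/d = 1.237×10^8 V/(m·s); I_d = ε₀(πR²)(dE/dt) = (8.85×10^-12)(4.026×10^-3)(1.237×10^8) = 4.407×10^-6 A.
∮B·dl = μ₀ I_d,enc with I_d,enc = I_d r²/R² = 2.081×10^-6 A; so B = μ₀ I_d,enc/(2πr) = 1.69×10^-11 T.

1.69×10^-11 T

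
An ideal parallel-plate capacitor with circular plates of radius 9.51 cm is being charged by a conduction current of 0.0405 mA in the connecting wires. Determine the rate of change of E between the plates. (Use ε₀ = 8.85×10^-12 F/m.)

By continuity, I_d in the gap equals the 0.0405 mA flowing in the wire.
Since I_d = ε₀ A dE/dt, dE/dt = I_d/(ε₀A) = (4.05×10^-5)/((8.85×10^-12)(0.02841)) = 1.61×10^8 V/(m·s).

1.61×10^8 V/(m·s)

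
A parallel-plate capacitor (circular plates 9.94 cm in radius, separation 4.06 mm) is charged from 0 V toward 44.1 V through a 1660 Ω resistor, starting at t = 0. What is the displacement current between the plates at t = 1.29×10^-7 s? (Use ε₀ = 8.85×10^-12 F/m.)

8.42×10^-3 A

With C = ε₀A/d = (8.85×10^-12)(0.03104)/(4.06×10^-3) = 6.766×10^-11 F, the time constant is τ = RC = 1.123×10^-7 s, so t/τ = 1.149 and e^(−t/τ) = 0.3170.
I_d = I_cond = (V₀/R) e^(−t/τ) = (0.02657)(0.3170) = 8.42×10^-3 A.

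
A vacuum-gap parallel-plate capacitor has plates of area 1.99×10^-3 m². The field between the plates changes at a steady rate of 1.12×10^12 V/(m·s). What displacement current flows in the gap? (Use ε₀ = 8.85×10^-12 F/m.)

0.0197 A

The displacement current is ε₀ times dΦ_E/dt = ε₀ A dE/dt = (8.85×10^-12)(1.99×10^-3)(1.12×10^12) = 0.0197 A.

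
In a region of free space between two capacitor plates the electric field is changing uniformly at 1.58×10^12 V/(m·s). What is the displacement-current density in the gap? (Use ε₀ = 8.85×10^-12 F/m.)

J_d = ε₀ ∂E/∂t, so J_d = 14.0 A/m².

14.0 A/m²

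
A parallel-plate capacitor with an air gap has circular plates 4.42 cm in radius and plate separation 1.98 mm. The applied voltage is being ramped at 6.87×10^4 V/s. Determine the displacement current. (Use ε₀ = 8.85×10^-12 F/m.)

The field between the plates is E = V/d, so dE/dt = (6.87×10^4)/(1.98×10^-3 m) = 3.470×10^7 V/(m·s).
I_d = ε₀ A (dE/dt) = (8.85×10^-12)(6.138×10^-3)(3.470×10^7) = 1.88×10^-6 A.

1.88×10^-6 A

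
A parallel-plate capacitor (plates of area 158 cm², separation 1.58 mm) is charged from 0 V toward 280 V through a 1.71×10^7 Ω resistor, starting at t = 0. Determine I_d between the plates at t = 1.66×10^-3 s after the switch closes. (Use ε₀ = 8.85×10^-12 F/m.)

5.47×10^-6 A

C = ε₀A/d = (8.85×10^-12)(0.0158)/(1.58×10^-3) = 8.850×10^-11 F, so τ = RC = 1.513×10^-3 s.
The conduction current is I(t) = (V₀/R) e^(−t/τ), and the displacement current between the plates equals it.
t/τ = 1.097; I_d = (280/1.71×10^7) · e^(−1.097) = (1.637×10^-5)(0.3339) = 5.47×10^-6 A.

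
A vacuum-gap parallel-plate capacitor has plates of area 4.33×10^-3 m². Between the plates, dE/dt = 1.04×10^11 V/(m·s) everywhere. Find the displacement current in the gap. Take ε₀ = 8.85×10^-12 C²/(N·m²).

3.99×10^-3 A

The displacement current is ε₀ times dΦ_E/dt = ε₀ A dE/dt = (8.85×10^-12)(4.33×10^-3)(1.04×10^11) = 3.99×10^-3 A.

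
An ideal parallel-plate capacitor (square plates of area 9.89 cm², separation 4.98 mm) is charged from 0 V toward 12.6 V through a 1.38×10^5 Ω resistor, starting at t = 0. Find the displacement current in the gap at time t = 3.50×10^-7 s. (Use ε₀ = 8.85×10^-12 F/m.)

C = ε₀A/d = (8.85×10^-12)(9.89×10^-4)/(4.98×10^-3) = 1.758×10^-12 F, so τ = RC = 2.426×10^-7 s.
The conduction current is I(t) = (V₀/R) e^(−t/τ), and the displacement current between the plates equals it.
t/τ = 1.443; I_d = (12.6/1.38×10^5) · e^(−1.443) = (9.130×10^-5)(0.2362) = 2.16×10^-5 A.

2.16×10^-5 A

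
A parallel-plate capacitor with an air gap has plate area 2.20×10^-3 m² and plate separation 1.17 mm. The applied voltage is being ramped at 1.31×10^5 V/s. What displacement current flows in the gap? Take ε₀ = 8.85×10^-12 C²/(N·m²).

2.18×10^-6 A

E = V/d so dE/dt = (dV/dt)/d = 1.120×10^8 V/(m·s), and I_d = ε₀ A dE/dt = (8.85×10^-12)(2.20×10^-3)(1.120×10^8) = 2.18×10^-6 A.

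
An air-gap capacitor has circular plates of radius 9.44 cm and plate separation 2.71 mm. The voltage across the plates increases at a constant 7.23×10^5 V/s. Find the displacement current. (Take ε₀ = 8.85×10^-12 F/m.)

The field between the plates is E = V/d, so dE/dt = (7.23×10^5)/(2.71×10^-3 m) = 2.668×10^8 V/(m·s).
I_d = ε₀ A (dE/dt) = (8.85×10^-12)(0.02800)(2.668×10^8) = 6.61×10^-5 A.

6.61×10^-5 A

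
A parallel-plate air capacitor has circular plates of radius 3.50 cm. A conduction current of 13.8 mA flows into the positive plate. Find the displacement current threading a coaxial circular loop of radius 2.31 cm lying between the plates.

By continuity the displacement current in the gap matches the conduction current: I_d = 0.0138 A.
The field is uniform, so I_d,enc = I_d (r/R)² = (0.0138)(2.31/3.50)² = 6.01×10^-3 A.

6.01×10^-3 A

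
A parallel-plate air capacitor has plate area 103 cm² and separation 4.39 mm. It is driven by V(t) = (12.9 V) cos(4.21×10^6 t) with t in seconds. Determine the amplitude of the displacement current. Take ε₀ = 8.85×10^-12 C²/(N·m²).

(dE/dt)_max = V₀ω/d = 1.237×10^10 V/(m·s); ω = 4.21×10^6 rad/s.
I_d,max = ε₀ A (dE/dt)_max = (8.85×10^-12)(0.0103)(1.237×10^10) = 1.13×10^-3 A.

1.13×10^-3 A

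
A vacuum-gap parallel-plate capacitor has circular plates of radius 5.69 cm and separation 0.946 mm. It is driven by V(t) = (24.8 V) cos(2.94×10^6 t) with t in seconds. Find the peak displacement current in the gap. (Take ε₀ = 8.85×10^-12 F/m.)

6.94×10^-3 A

The displacement current equals the conduction current C dV/dt, which peaks at C V₀ ω.
With C = ε₀A/d = (8.85×10^-12)(0.01017)/(9.46×10^-4) = 9.514×10^-11 F and ω = 2.94×10^6 rad/s, I_d,max = (9.514×10^-11)(24.8)(2.94×10^6) = 6.94×10^-3 A.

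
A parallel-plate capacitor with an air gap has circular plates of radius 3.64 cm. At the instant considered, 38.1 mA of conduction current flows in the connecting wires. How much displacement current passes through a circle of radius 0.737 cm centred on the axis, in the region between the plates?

Between the plates the displacement current equals the wire current: I_d = 38.1 mA = 0.0381 A.
The field is uniform, so I_d,enc = I_d (r/R)² = (0.0381)(0.737/3.64)² = 1.56×10^-3 A.

1.56×10^-3 A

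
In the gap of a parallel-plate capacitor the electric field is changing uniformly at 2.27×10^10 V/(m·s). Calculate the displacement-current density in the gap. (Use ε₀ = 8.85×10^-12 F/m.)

J_d = ε₀ ∂E/∂t, so J_d = 0.201 A/m².

0.201 A/m²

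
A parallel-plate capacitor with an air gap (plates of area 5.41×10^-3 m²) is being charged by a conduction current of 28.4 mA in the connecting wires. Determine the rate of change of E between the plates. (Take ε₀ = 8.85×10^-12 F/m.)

By continuity, I_d in the gap equals the 28.4 mA flowing in the wire.
Inverting I_d = ε₀ A dE/dt gives dE/dt = 0.0284 / (8.85×10^-12 · 5.41×10^-3) = 5.93×10^11 V/(m·s).

5.93×10^11 V/(m·s)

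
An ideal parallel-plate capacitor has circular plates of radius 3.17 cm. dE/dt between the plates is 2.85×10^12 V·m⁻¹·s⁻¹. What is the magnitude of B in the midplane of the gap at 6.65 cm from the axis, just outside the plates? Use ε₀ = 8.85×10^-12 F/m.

Total displacement current: I_d = ε₀(πR²)(dE/dt) = (8.85×10^-12)(3.157×10^-3)(2.85×10^12) = 0.07963 A.
For r ≥ R the full I_d is enclosed: B = μ₀ I_d/(2πr) = (4π×10^-7)(0.07963)/(2π·0.0665) = 2.39×10^-7 T.

2.39×10^-7 T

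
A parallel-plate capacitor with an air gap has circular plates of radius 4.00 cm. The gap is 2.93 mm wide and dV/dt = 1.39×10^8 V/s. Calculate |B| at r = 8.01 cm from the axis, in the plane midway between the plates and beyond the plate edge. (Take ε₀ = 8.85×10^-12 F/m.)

dE/dt = (dV/dt)/d = 4.744×10^10 V/(m·s); I_d = ε₀(πR²)(dE/dt) = (8.85×10^-12)(5.027×10^-3)(4.744×10^10) = 2.111×10^-3 A.
For r ≥ R the full I_d is enclosed: B = μ₀ I_d/(2πr) = (4π×10^-7)(2.111×10^-3)/(2π·0.0801) = 5.27×10^-9 T.

5.27×10^-9 T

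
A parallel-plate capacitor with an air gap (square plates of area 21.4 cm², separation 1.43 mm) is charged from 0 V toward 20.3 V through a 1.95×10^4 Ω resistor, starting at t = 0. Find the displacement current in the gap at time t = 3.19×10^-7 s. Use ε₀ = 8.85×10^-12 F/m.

C = ε₀A/d = (8.85×10^-12)(2.14×10^-3)/(1.43×10^-3) = 1.324×10^-11 F and τ = RC = 2.582×10^-7 s. I_d in the gap equals the RC charging current.
I_d(t) = (V₀/R) e^(−t/τ) = 1.041×10^-3 · e^(−1.235) = 3.03×10^-4 A.

3.03×10^-4 A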